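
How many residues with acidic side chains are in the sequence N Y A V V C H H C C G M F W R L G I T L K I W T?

The acidic residues are Asp (D) and Glu (E), whose side chains end in a carboxylate group.
None of the 24 residues belong to this group.

0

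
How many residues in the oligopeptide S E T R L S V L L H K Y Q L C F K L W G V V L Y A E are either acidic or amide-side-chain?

Acidic: D, E. Amide-side-chain: N, Q.
Acidic residues here: E2, E26 (2).
Amide-side-chain residues here: Q13 (1).
The two groups share no amino acid, so total = 2 + 1 = 3.

3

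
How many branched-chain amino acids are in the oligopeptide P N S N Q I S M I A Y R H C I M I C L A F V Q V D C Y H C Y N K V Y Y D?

8

V, L, and I make up the branched-chain aliphatic group.
Matching residues: I6, I9, I15, I17, L19, V22, V24, V33.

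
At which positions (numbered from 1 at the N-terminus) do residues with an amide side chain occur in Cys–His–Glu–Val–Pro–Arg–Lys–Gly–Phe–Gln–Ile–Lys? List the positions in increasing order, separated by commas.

Only N (asparagine) and Q (glutamine) carry a side-chain carboxamide.
Matching residues: Gln10.

10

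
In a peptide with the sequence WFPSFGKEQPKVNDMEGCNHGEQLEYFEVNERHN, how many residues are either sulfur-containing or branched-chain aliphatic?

5

Sulfur-containing: C, M. Branched-chain aliphatic: I, L, V.
Sulfur-containing residues here: M15, C18 (2).
Branched-chain aliphatic residues here: V12, L24, V29 (3).
The two groups share no amino acid, so total = 2 + 3 = 5.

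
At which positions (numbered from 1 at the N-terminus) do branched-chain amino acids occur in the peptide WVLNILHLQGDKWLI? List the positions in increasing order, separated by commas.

2, 3, 5, 6, 8, 14, 15

The BCAAs are Val, Leu, and Ile — aliphatic side chains with a branch point.
Matching residues: V2, L3, I5, L6, L8, L14, I15.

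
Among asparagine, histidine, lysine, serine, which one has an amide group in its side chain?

The amide-side-chain residues are Asn (N) and Gln (Q).
Of the listed options, only asparagine belongs to this group.

asparagine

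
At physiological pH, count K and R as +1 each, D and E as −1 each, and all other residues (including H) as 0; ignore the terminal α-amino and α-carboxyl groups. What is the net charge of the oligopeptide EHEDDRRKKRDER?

Positive (K, R): R6, R7, K8, K9, R10, R13 → +6.
Negative (D, E): E1, E3, D4, D5, D11, E12 → −6.
Net charge = (+6) + (−6) = 0.

0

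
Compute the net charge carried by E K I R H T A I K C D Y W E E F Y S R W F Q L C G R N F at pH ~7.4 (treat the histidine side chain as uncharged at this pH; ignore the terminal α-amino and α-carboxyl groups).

The side chains ionized at physiological pH are Lys/Arg (+1) and Asp/Glu (−1); with His treated as neutral, nothing else contributes.
Positive (K, R): K2, R4, K9, R19, R26 → +5.
Negative (D, E): E1, D11, E14, E15 → −4.
Net charge = (+5) + (−4) = +1.

+1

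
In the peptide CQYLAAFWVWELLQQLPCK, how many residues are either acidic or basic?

Acidic: D, E. Basic: H, K, R.
Acidic residues here: E11 (1).
Basic residues here: K19 (1).
The two groups share no amino acid, so total = 1 + 1 = 2.

2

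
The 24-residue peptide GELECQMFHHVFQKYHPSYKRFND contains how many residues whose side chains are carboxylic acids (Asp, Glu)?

Matching residues: E2, E4, D24.

3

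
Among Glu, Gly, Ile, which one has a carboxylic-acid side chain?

The acidic residues are Asp (D) and Glu (E), whose side chains end in a carboxylate group.
Of the listed options, only Glu belongs to this group.

Glu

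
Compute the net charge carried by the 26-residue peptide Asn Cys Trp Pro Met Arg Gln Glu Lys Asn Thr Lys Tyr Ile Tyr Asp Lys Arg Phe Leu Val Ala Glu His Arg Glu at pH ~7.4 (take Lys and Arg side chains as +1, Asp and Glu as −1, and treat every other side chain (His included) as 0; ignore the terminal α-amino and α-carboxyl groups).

+2

Positive (K, R): Arg6, Lys9, Lys12, Lys17, Arg18, Arg25 → +6.
Negative (D, E): Glu8, Asp16, Glu23, Glu26 → −4.
Net charge = (+6) + (−4) = +2.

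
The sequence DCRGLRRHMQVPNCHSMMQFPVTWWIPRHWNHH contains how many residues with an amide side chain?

Only N (asparagine) and Q (glutamine) carry a side-chain carboxamide.
Matching residues: Q10, N13, Q19, N31.

4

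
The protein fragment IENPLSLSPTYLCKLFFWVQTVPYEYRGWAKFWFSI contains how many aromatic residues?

Phenylalanine (F), tryptophan (W), and tyrosine (Y) have aromatic ring side chains.
Matching residues: Y11, F16, F17, W18, Y24, Y26, W29, F32, W33, F34.

10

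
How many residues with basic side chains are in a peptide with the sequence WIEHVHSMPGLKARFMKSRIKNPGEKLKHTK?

11

K, R, and H are the three residues with basic side chains (ε-amine, guanidinium, and imidazole respectively).
Matching residues: H4, H6, K12, R14, K17, R19, K21, K26, K28, H29, K31.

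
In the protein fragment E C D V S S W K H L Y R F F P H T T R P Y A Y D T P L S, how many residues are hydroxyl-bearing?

9

The –OH-bearing residues are Ser, Thr (aliphatic alcohols), and Tyr (phenol).
Matching residues: S5, S6, Y11, T17, T18, Y21, Y23, T25, S28.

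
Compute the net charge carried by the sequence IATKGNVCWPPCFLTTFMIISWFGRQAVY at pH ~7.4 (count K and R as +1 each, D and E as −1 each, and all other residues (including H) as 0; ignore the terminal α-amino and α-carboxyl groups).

+2

Positive (K, R): K4, R25 → +2.
Negative (D, E): none → −0.
Net charge = (+2) + (−0) = +2.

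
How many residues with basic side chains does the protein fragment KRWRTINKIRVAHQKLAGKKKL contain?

The basic amino acids are Lys (K), Arg (R), and His (H).
Matching residues: K1, R2, R4, K8, R10, H13, K15, K19, K20, K21.

10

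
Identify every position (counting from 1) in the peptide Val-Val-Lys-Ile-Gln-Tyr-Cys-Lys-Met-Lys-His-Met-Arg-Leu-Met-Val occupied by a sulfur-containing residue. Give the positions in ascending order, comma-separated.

7, 9, 12, 15

Matching residues: Cys7, Met9, Met12, Met15.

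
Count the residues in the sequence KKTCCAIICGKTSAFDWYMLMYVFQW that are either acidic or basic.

4

Acidic: D, E. Basic: H, K, R.
Acidic residues here: D16 (1).
Basic residues here: K1, K2, K11 (3).
The two groups share no amino acid, so total = 1 + 3 = 4.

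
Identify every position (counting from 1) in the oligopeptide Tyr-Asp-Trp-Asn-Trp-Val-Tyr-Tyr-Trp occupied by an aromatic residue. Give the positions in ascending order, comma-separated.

1, 3, 5, 7, 8, 9

The aromatic amino acids are Phe (F, benzyl), Trp (W, indole), and Tyr (Y, phenol).
Matching residues: Tyr1, Trp3, Trp5, Tyr7, Tyr8, Trp9.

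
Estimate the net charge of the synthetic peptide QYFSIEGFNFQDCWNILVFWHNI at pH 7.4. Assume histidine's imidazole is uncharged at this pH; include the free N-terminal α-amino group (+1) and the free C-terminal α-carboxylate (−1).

-2

The side chains ionized at physiological pH are Lys/Arg (+1) and Asp/Glu (−1); with His treated as neutral, nothing else contributes.
Positive (K, R): none → +0.
Negative (D, E): E6, D12 → −2.
The N-terminus (+1) and C-terminus (−1) cancel.
Net charge = (+0) + (−2) = −2.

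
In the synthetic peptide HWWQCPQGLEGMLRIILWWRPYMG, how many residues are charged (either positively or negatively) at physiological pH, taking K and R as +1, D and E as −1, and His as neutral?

3

Charged side chains at pH ~7.4: K, R (positive); D, E (negative).
Matching residues: E10, R14, R20.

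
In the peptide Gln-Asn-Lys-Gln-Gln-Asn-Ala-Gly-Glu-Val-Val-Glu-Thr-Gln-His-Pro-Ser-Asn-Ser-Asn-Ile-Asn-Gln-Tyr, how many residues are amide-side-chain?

10

Only N (asparagine) and Q (glutamine) carry a side-chain carboxamide.
Matching residues: Gln1, Asn2, Gln4, Gln5, Asn6, Gln14, Asn18, Asn20, Asn22, Gln23.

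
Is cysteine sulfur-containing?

Yes

Only Cys (C) and Met (M) have a sulfur atom in the side chain.
Cysteine is in this group.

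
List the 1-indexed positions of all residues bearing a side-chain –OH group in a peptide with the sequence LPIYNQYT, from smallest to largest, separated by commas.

Serine (S), threonine (T), and tyrosine (Y) each carry a hydroxyl group on the side chain.
Matching residues: Y4, Y7, T8.

4, 7, 8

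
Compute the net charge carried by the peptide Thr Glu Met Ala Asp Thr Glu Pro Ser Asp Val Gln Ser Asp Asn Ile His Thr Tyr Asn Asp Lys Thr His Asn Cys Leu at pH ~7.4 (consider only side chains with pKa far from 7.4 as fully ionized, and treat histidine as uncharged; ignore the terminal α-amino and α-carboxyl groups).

-5

At pH ~7.4 the Lys and Arg side chains are protonated (+1), the Asp and Glu side chains are deprotonated (−1), and with His taken as neutral all other side chains carry no charge.
Positive (K, R): Lys22 → +1.
Negative (D, E): Glu2, Asp5, Glu7, Asp10, Asp14, Asp21 → −6.
Net charge = (+1) + (−6) = −5.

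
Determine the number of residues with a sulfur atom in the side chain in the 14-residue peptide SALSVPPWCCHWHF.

Cysteine (C, thiol) and methionine (M, thioether) are the two sulfur-containing amino acids.
Matching residues: C9, C10.

2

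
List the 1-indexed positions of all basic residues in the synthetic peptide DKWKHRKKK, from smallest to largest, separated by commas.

2, 4, 5, 6, 7, 8, 9

K, R, and H are the three residues with basic side chains (ε-amine, guanidinium, and imidazole respectively).
Matching residues: K2, K4, H5, R6, K7, K8, K9.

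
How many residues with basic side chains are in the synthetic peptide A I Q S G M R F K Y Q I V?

K, R, and H are the three residues with basic side chains (ε-amine, guanidinium, and imidazole respectively).
Matching residues: R7, K9.

2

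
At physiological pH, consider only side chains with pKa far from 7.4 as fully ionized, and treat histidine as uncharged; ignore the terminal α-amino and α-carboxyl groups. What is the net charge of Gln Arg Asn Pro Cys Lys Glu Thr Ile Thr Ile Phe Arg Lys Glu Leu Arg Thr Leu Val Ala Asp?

At pH ~7.4 the Lys and Arg side chains are protonated (+1), the Asp and Glu side chains are deprotonated (−1), and with His taken as neutral all other side chains carry no charge.
Positive (K, R): Arg2, Lys6, Arg13, Lys14, Arg17 → +5.
Negative (D, E): Glu7, Glu15, Asp22 → −3.
Net charge = (+5) + (−3) = +2.

+2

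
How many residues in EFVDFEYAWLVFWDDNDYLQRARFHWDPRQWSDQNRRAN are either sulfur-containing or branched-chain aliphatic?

Sulfur-containing: C, M. Branched-chain aliphatic: I, L, V.
Sulfur-containing residues here: none (0).
Branched-chain aliphatic residues here: V3, L10, V11, L19 (4).
The two groups share no amino acid, so total = 0 + 4 = 4.

4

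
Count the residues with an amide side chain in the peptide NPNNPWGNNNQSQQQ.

Asparagine (N) and glutamine (Q) have uncharged amide side chains.
Matching residues: N1, N3, N4, N8, N9, N10, Q11, Q13, Q14, Q15.

10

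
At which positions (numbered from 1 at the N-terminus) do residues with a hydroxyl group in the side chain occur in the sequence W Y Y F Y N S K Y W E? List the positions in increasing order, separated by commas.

S, T, and Y are the three residues with a side-chain hydroxyl.
Matching residues: Y2, Y3, Y5, S7, Y9.

2, 3, 5, 7, 9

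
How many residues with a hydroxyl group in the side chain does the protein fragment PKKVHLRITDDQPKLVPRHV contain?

1

Serine (S), threonine (T), and tyrosine (Y) each carry a hydroxyl group on the side chain.
Matching residues: T9.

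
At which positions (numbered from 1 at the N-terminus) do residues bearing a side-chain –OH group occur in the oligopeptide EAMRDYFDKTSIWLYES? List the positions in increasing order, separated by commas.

Serine (S), threonine (T), and tyrosine (Y) each carry a hydroxyl group on the side chain.
Matching residues: Y6, T10, S11, Y15, S17.

6, 10, 11, 15, 17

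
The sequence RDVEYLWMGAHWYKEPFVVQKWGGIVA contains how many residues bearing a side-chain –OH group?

2

The –OH-bearing residues are Ser, Thr (aliphatic alcohols), and Tyr (phenol).
Matching residues: Y5, Y13.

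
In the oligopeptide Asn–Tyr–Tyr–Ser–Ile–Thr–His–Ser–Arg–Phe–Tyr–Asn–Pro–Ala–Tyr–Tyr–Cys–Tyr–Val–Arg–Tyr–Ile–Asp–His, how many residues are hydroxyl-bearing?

S, T, and Y are the three residues with a side-chain hydroxyl.
Matching residues: Tyr2, Tyr3, Ser4, Thr6, Ser8, Tyr11, Tyr15, Tyr16, Tyr18, Tyr21.

10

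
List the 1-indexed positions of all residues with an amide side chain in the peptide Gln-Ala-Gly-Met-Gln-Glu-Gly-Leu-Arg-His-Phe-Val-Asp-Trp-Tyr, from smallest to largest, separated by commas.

1, 5

Only N (asparagine) and Q (glutamine) carry a side-chain carboxamide.
Matching residues: Gln1, Gln5.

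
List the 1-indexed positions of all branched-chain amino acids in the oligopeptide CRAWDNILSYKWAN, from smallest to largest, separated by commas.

The BCAAs are Val, Leu, and Ile — aliphatic side chains with a branch point.
Matching residues: I7, L8.

7, 8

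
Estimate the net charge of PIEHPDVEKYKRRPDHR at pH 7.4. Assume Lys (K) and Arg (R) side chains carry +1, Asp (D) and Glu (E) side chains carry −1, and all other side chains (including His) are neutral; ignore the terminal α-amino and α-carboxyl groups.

Positive (K, R): K9, K11, R12, R13, R17 → +5.
Negative (D, E): E3, D6, E8, D15 → −4.
Net charge = (+5) + (−4) = +1.

+1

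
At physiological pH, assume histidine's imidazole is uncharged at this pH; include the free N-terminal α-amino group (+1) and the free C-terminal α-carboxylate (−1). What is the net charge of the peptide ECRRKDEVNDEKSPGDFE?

-3

Near pH 7.4, K and R contribute +1 each, D and E contribute −1 each, and every other side chain (His included, as stated) is uncharged.
Positive (K, R): R3, R4, K5, K12 → +4.
Negative (D, E): E1, D6, E7, D10, E11, D16, E18 → −7.
The N-terminus (+1) and C-terminus (−1) cancel.
Net charge = (+4) + (−7) = −3.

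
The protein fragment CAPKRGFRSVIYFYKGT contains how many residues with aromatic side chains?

4

The aromatic amino acids are Phe (F, benzyl), Trp (W, indole), and Tyr (Y, phenol).
Matching residues: F7, Y12, F13, Y14.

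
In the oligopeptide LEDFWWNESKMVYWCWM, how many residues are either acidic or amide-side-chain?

4

Acidic: D, E. Amide-side-chain: N, Q.
Acidic residues here: E2, D3, E8 (3).
Amide-side-chain residues here: N7 (1).
The two groups share no amino acid, so total = 3 + 1 = 4.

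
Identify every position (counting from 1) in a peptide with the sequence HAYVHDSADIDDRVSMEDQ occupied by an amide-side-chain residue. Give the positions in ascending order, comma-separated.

19

Asparagine (N) and glutamine (Q) have uncharged amide side chains.
Matching residues: Q19.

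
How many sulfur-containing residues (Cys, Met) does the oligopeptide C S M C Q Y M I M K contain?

Matching residues: C1, M3, C4, M7, M9.

5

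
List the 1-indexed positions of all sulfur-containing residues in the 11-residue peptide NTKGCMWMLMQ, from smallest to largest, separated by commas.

5, 6, 8, 10

Only Cys (C) and Met (M) have a sulfur atom in the side chain.
Matching residues: C5, M6, M8, M10.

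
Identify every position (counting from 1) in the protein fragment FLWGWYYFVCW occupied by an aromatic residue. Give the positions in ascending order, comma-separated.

Matching residues: F1, W3, W5, Y6, Y7, F8, W11.

1, 3, 5, 6, 7, 8, 11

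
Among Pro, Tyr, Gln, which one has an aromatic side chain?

Phenylalanine (F), tryptophan (W), and tyrosine (Y) have aromatic ring side chains.
Of the listed options, only Tyr belongs to this group.

Tyr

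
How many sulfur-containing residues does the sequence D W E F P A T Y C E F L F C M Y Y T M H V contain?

4

Only Cys (C) and Met (M) have a sulfur atom in the side chain.
Matching residues: C9, C14, M15, M19.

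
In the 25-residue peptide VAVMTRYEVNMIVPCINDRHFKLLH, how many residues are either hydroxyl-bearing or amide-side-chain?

Hydroxyl-bearing: S, T, Y. Amide-side-chain: N, Q.
Hydroxyl-bearing residues here: T5, Y7 (2).
Amide-side-chain residues here: N10, N17 (2).
The two groups share no amino acid, so total = 2 + 2 = 4.

4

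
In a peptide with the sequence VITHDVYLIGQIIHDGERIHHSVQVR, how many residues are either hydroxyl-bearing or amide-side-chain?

Hydroxyl-bearing: S, T, Y. Amide-side-chain: N, Q.
Hydroxyl-bearing residues here: T3, Y7, S22 (3).
Amide-side-chain residues here: Q11, Q24 (2).
The two groups share no amino acid, so total = 3 + 2 = 5.

5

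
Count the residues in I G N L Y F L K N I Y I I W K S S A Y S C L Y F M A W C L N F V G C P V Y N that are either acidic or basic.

2

Acidic: D, E. Basic: H, K, R.
Acidic residues here: none (0).
Basic residues here: K8, K15 (2).
The two groups share no amino acid, so total = 0 + 2 = 2.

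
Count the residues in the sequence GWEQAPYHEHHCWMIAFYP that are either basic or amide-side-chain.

Basic: H, K, R. Amide-side-chain: N, Q.
Basic residues here: H8, H10, H11 (3).
Amide-side-chain residues here: Q4 (1).
The two groups share no amino acid, so total = 3 + 1 = 4.

4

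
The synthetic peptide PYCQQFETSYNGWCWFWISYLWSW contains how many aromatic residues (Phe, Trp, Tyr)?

10

Matching residues: Y2, F6, Y10, W13, W15, F16, W17, Y20, W22, W24.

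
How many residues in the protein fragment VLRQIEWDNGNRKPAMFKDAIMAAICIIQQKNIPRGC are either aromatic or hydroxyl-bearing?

Aromatic: F, W, Y. Hydroxyl-bearing: S, T, Y.
Aromatic residues here: W7, F17 (2).
Hydroxyl-bearing residues here: none (0).
(Y belongs to both groups, but none appear in this sequence.) Total = 2 + 0 = 2.

2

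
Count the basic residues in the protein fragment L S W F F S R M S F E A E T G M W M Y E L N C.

1

Lysine (K), arginine (R), and histidine (H) have basic, nitrogen-containing side chains.
Matching residues: R7.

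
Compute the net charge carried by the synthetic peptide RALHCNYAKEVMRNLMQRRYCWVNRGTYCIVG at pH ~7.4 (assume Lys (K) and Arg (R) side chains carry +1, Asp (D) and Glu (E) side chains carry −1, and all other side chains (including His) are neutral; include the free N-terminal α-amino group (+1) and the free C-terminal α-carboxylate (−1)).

Positive (K, R): R1, K9, R13, R18, R19, R25 → +6.
Negative (D, E): E10 → −1.
The N-terminus (+1) and C-terminus (−1) cancel.
Net charge = (+6) + (−1) = +5.

+5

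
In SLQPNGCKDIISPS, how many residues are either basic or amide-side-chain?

Basic: H, K, R. Amide-side-chain: N, Q.
Basic residues here: K8 (1).
Amide-side-chain residues here: Q3, N5 (2).
The two groups share no amino acid, so total = 1 + 2 = 3.

3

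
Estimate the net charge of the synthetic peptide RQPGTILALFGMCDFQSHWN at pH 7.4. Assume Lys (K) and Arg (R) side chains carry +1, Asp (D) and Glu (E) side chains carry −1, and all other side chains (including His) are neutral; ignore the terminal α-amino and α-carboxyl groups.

Positive (K, R): R1 → +1.
Negative (D, E): D14 → −1.
Net charge = (+1) + (−1) = 0.

0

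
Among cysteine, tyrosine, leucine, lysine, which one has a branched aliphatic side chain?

leucine

V, L, and I make up the branched-chain aliphatic group.
Of the listed options, only leucine belongs to this group.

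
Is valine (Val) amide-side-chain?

Asparagine (N) and glutamine (Q) have uncharged amide side chains.
Valine is not in this group.

No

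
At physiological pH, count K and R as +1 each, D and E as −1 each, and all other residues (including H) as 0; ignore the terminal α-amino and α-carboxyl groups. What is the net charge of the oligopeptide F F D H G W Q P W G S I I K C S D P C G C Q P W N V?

-1

Positive (K, R): K14 → +1.
Negative (D, E): D3, D17 → −2.
Net charge = (+1) + (−2) = −1.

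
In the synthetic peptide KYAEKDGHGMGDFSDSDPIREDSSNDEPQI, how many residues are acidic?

9

The acidic residues are Asp (D) and Glu (E), whose side chains end in a carboxylate group.
Matching residues: E4, D6, D12, D15, D17, E21, D22, D26, E27.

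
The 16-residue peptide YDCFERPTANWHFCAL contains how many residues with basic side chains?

2

K, R, and H are the three residues with basic side chains (ε-amine, guanidinium, and imidazole respectively).
Matching residues: R6, H12.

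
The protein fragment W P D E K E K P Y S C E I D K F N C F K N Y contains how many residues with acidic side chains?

Aspartate (D) and glutamate (E) have carboxylic-acid side chains and are the acidic amino acids.
Matching residues: D3, E4, E6, E12, D14.

5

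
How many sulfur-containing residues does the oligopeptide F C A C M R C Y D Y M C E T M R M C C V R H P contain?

Only Cys (C) and Met (M) have a sulfur atom in the side chain.
Matching residues: C2, C4, M5, C7, M11, C12, M15, M17, C18, C19.

10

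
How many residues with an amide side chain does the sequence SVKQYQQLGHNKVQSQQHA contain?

The amide-side-chain residues are Asn (N) and Gln (Q).
Matching residues: Q4, Q6, Q7, N11, Q14, Q16, Q17.

7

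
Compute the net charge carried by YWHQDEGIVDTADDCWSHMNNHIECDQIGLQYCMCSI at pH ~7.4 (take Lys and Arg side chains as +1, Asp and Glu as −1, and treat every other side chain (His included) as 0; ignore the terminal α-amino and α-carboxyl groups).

Positive (K, R): none → +0.
Negative (D, E): D5, E6, D10, D13, D14, E24, D26 → −7.
Net charge = (+0) + (−7) = −7.

-7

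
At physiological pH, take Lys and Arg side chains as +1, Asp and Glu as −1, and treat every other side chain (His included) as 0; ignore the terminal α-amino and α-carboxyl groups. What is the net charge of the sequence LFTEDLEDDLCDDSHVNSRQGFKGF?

Positive (K, R): R19, K23 → +2.
Negative (D, E): E4, D5, E7, D8, D9, D12, D13 → −7.
Net charge = (+2) + (−7) = −5.

-5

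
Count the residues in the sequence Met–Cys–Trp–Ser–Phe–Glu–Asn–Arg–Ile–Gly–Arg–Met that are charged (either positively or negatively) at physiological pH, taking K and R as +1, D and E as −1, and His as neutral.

3

Charged side chains at pH ~7.4: K, R (positive); D, E (negative).
Matching residues: Glu6, Arg8, Arg11.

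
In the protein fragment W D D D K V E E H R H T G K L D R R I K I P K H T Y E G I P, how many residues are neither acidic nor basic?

Acidic: D, E. Basic: K, R, H. All other residues are neither.
Matching residues: W1, V6, T12, G13, L15, I19, I21, P22, T25, Y26, G28, I29, P30.

13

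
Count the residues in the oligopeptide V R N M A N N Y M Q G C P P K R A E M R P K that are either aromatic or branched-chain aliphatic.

Aromatic: F, W, Y. Branched-chain aliphatic: I, L, V.
Aromatic residues here: Y8 (1).
Branched-chain aliphatic residues here: V1 (1).
The two groups share no amino acid, so total = 1 + 1 = 2.

2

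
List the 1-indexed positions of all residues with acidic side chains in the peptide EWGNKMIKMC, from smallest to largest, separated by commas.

1

The acidic residues are Asp (D) and Glu (E), whose side chains end in a carboxylate group.
Matching residues: E1.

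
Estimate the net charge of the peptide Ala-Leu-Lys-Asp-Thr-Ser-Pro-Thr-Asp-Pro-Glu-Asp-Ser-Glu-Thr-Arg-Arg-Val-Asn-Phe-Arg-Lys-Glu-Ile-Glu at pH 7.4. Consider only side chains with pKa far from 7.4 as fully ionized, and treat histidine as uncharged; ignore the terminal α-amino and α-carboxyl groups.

Near pH 7.4, K and R contribute +1 each, D and E contribute −1 each, and every other side chain (His included, as stated) is uncharged.
Positive (K, R): Lys3, Arg16, Arg17, Arg21, Lys22 → +5.
Negative (D, E): Asp4, Asp9, Glu11, Asp12, Glu14, Glu23, Glu25 → −7.
Net charge = (+5) + (−7) = −2.

-2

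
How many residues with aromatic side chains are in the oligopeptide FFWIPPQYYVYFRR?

F, W, and Y each carry an aromatic ring on the side chain.
Matching residues: F1, F2, W3, Y8, Y9, Y11, F12.

7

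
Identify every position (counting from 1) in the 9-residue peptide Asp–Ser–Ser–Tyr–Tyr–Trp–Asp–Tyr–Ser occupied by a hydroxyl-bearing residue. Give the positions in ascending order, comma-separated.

2, 3, 4, 5, 8, 9

S, T, and Y are the three residues with a side-chain hydroxyl.
Matching residues: Ser2, Ser3, Tyr4, Tyr5, Tyr8, Ser9.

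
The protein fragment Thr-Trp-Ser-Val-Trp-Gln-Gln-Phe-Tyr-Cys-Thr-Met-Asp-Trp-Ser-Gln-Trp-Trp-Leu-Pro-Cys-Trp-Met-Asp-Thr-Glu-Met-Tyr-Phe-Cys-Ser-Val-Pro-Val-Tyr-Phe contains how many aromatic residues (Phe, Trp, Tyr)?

Matching residues: Trp2, Trp5, Phe8, Tyr9, Trp14, Trp17, Trp18, Trp22, Tyr28, Phe29, Tyr35, Phe36.

12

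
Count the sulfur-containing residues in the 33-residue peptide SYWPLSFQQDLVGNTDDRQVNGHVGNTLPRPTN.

0

Cysteine (C, thiol) and methionine (M, thioether) are the two sulfur-containing amino acids.
None of the 33 residues belong to this group.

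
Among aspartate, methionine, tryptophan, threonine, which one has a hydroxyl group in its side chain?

The –OH-bearing residues are Ser, Thr (aliphatic alcohols), and Tyr (phenol).
Of the listed options, only threonine belongs to this group.

threonine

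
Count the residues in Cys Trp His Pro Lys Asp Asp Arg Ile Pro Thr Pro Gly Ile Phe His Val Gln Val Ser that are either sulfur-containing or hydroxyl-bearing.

3

Sulfur-containing: C, M. Hydroxyl-bearing: S, T, Y.
Sulfur-containing residues here: Cys1 (1).
Hydroxyl-bearing residues here: Thr11, Ser20 (2).
The two groups share no amino acid, so total = 1 + 2 = 3.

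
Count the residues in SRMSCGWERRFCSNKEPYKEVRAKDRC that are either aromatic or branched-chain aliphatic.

4

Aromatic: F, W, Y. Branched-chain aliphatic: I, L, V.
Aromatic residues here: W7, F11, Y18 (3).
Branched-chain aliphatic residues here: V21 (1).
The two groups share no amino acid, so total = 3 + 1 = 4.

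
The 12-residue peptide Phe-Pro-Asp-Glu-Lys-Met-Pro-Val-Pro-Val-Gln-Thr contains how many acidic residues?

2

Only D (aspartate) and E (glutamate) carry a side-chain carboxylic acid.
Matching residues: Asp3, Glu4.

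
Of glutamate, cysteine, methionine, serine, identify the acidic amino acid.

glutamate

The acidic residues are Asp (D) and Glu (E), whose side chains end in a carboxylate group.
Of the listed options, only glutamate belongs to this group.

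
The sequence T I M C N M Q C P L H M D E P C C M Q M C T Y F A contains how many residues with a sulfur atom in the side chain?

10

Only Cys (C) and Met (M) have a sulfur atom in the side chain.
Matching residues: M3, C4, M6, C8, M12, C16, C17, M18, M20, C21.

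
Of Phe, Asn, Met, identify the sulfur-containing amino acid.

Only Cys (C) and Met (M) have a sulfur atom in the side chain.
Of the listed options, only Met belongs to this group.

Met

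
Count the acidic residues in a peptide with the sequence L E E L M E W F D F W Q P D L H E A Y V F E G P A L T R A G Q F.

7

The acidic residues are Asp (D) and Glu (E), whose side chains end in a carboxylate group.
Matching residues: E2, E3, E6, D9, D14, E17, E22.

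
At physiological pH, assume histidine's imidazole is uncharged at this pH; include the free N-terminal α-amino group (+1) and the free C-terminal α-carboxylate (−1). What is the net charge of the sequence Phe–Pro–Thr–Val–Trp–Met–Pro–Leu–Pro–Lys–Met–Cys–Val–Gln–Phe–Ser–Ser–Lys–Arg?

+3

At pH ~7.4 the Lys and Arg side chains are protonated (+1), the Asp and Glu side chains are deprotonated (−1), and with His taken as neutral all other side chains carry no charge.
Positive (K, R): Lys10, Lys18, Arg19 → +3.
Negative (D, E): none → −0.
The N-terminus (+1) and C-terminus (−1) cancel.
Net charge = (+3) + (−0) = +3.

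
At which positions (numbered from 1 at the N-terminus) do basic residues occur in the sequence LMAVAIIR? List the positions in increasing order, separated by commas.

8

The basic amino acids are Lys (K), Arg (R), and His (H).
Matching residues: R8.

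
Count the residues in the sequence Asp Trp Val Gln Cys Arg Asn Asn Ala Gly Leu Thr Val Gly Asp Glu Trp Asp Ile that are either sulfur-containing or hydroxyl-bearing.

Sulfur-containing: C, M. Hydroxyl-bearing: S, T, Y.
Sulfur-containing residues here: Cys5 (1).
Hydroxyl-bearing residues here: Thr12 (1).
The two groups share no amino acid, so total = 1 + 1 = 2.

2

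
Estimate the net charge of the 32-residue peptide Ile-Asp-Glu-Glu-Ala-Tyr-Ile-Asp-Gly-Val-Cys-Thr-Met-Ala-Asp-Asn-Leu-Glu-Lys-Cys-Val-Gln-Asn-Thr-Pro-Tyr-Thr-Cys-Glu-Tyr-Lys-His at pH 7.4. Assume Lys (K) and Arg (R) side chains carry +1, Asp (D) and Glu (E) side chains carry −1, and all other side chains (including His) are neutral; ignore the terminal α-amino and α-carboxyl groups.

-5

Positive (K, R): Lys19, Lys31 → +2.
Negative (D, E): Asp2, Glu3, Glu4, Asp8, Asp15, Glu18, Glu29 → −7.
Net charge = (+2) + (−7) = −5.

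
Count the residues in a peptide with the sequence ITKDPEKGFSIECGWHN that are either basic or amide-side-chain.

4

Basic: H, K, R. Amide-side-chain: N, Q.
Basic residues here: K3, K7, H16 (3).
Amide-side-chain residues here: N17 (1).
The two groups share no amino acid, so total = 3 + 1 = 4.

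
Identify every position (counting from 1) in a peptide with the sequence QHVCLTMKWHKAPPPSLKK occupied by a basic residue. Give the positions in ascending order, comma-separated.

The basic amino acids are Lys (K), Arg (R), and His (H).
Matching residues: H2, K8, H10, K11, K18, K19.

2, 8, 10, 11, 18, 19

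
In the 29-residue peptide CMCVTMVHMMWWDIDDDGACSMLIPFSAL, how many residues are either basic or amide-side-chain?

1

Basic: H, K, R. Amide-side-chain: N, Q.
Basic residues here: H8 (1).
Amide-side-chain residues here: none (0).
The two groups share no amino acid, so total = 1 + 0 = 1.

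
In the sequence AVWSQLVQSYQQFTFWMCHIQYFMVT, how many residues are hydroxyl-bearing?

6

Serine (S), threonine (T), and tyrosine (Y) each carry a hydroxyl group on the side chain.
Matching residues: S4, S9, Y10, T14, Y22, T26.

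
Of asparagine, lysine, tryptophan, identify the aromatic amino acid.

The aromatic amino acids are Phe (F, benzyl), Trp (W, indole), and Tyr (Y, phenol).
Of the listed options, only tryptophan belongs to this group.

tryptophan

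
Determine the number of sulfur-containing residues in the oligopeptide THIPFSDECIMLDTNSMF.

3

The sulfur-bearing residues are cysteine (–SH) and methionine (–S–CH₃).
Matching residues: C9, M11, M17.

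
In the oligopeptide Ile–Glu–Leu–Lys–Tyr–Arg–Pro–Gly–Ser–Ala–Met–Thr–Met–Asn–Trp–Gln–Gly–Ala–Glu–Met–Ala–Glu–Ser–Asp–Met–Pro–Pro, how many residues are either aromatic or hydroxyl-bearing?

5

Aromatic: F, W, Y. Hydroxyl-bearing: S, T, Y.
Aromatic residues here: Tyr5, Trp15 (2).
Hydroxyl-bearing residues here: Tyr5, Ser9, Thr12, Ser23 (4).
Y is in both groups, so the 1 Y residue must not be double-counted.
Total = 2 + 4 − 1 = 5.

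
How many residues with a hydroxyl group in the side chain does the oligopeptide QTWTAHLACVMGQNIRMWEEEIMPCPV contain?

2

Serine (S), threonine (T), and tyrosine (Y) each carry a hydroxyl group on the side chain.
Matching residues: T2, T4.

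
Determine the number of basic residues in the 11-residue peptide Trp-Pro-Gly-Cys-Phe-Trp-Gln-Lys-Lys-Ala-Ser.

Lysine (K), arginine (R), and histidine (H) have basic, nitrogen-containing side chains.
Matching residues: Lys8, Lys9.

2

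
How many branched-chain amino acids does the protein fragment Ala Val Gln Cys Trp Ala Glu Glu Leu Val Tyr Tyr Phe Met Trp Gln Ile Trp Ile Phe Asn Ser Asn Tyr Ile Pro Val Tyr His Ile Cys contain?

8

The BCAAs are Val, Leu, and Ile — aliphatic side chains with a branch point.
Matching residues: Val2, Leu9, Val10, Ile17, Ile19, Ile25, Val27, Ile30.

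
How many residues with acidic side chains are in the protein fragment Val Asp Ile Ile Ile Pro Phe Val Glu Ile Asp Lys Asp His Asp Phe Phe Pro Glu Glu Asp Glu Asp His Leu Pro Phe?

Aspartate (D) and glutamate (E) have carboxylic-acid side chains and are the acidic amino acids.
Matching residues: Asp2, Glu9, Asp11, Asp13, Asp15, Glu19, Glu20, Asp21, Glu22, Asp23.

10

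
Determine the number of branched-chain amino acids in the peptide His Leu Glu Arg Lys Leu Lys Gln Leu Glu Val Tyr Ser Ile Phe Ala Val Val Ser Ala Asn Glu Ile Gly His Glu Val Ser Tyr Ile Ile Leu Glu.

12

V, L, and I make up the branched-chain aliphatic group.
Matching residues: Leu2, Leu6, Leu9, Val11, Ile14, Val17, Val18, Ile23, Val27, Ile30, Ile31, Leu32.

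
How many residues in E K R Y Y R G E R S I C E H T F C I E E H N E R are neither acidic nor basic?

Acidic: D, E. Basic: K, R, H. All other residues are neither.
Matching residues: Y4, Y5, G7, S10, I11, C12, T15, F16, C17, I18, N22.

11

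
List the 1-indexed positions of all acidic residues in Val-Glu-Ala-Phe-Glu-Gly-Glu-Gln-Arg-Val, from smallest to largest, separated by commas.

Only D (aspartate) and E (glutamate) carry a side-chain carboxylic acid.
Matching residues: Glu2, Glu5, Glu7.

2, 5, 7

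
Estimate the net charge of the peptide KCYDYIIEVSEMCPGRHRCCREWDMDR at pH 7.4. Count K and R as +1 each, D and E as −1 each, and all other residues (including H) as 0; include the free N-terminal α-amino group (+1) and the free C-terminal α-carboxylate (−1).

-1

Positive (K, R): K1, R16, R18, R21, R27 → +5.
Negative (D, E): D4, E8, E11, E22, D24, D26 → −6.
The N-terminus (+1) and C-terminus (−1) cancel.
Net charge = (+5) + (−6) = −1.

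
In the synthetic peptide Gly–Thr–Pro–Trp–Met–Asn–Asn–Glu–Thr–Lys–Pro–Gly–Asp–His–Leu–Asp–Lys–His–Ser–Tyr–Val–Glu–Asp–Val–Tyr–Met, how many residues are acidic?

5

Only D (aspartate) and E (glutamate) carry a side-chain carboxylic acid.
Matching residues: Glu8, Asp13, Asp16, Glu22, Asp23.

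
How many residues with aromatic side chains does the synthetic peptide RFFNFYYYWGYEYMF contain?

10

F, W, and Y each carry an aromatic ring on the side chain.
Matching residues: F2, F3, F5, Y6, Y7, Y8, W9, Y11, Y13, F15.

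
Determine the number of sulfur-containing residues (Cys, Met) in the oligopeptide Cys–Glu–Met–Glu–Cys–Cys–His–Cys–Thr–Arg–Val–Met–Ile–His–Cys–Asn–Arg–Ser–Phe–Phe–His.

Matching residues: Cys1, Met3, Cys5, Cys6, Cys8, Met12, Cys15.

7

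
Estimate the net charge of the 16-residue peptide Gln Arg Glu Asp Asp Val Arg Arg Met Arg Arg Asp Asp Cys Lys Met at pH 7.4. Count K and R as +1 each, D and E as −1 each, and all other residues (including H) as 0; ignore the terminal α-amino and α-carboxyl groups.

Positive (K, R): Arg2, Arg7, Arg8, Arg10, Arg11, Lys15 → +6.
Negative (D, E): Glu3, Asp4, Asp5, Asp12, Asp13 → −5.
Net charge = (+6) + (−5) = +1.

+1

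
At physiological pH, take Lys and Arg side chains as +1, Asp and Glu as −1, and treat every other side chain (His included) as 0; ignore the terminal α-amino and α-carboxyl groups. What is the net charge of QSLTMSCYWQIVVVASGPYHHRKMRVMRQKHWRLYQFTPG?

Positive (K, R): R22, K23, R25, R28, K30, R33 → +6.
Negative (D, E): none → −0.
Net charge = (+6) + (−0) = +6.

+6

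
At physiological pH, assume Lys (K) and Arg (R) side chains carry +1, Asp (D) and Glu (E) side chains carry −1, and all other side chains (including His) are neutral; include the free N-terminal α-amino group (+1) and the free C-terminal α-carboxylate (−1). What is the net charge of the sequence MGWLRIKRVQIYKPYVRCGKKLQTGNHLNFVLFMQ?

Positive (K, R): R5, K7, R8, K13, R17, K20, K21 → +7.
Negative (D, E): none → −0.
The N-terminus (+1) and C-terminus (−1) cancel.
Net charge = (+7) + (−0) = +7.

+7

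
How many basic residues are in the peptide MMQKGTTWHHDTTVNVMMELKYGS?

The basic amino acids are Lys (K), Arg (R), and His (H).
Matching residues: K4, H9, H10, K21.

4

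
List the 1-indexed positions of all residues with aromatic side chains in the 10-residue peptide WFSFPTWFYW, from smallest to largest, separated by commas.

The aromatic amino acids are Phe (F, benzyl), Trp (W, indole), and Tyr (Y, phenol).
Matching residues: W1, F2, F4, W7, F8, Y9, W10.

1, 2, 4, 7, 8, 9, 10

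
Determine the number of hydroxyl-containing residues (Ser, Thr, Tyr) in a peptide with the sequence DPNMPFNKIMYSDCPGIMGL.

2

Matching residues: Y11, S12.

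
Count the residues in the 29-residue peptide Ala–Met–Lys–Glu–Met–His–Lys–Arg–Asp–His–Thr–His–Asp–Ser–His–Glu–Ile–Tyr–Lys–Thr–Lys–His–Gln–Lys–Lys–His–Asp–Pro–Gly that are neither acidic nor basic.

Acidic: D, E. Basic: K, R, H. All other residues are neither.
Matching residues: Ala1, Met2, Met5, Thr11, Ser14, Ile17, Tyr18, Thr20, Gln23, Pro28, Gly29.

11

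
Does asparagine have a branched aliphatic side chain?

The BCAAs are Val, Leu, and Ile — aliphatic side chains with a branch point.
Asparagine is not in this group.

No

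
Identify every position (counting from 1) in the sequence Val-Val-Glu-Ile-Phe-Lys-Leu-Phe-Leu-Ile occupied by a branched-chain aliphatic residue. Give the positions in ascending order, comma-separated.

1, 2, 4, 7, 9, 10

Matching residues: Val1, Val2, Ile4, Leu7, Leu9, Ile10.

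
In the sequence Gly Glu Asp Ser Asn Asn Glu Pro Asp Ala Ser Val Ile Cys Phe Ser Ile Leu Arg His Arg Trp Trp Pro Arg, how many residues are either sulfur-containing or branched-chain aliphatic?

Sulfur-containing: C, M. Branched-chain aliphatic: I, L, V.
Sulfur-containing residues here: Cys14 (1).
Branched-chain aliphatic residues here: Val12, Ile13, Ile17, Leu18 (4).
The two groups share no amino acid, so total = 1 + 4 = 5.

5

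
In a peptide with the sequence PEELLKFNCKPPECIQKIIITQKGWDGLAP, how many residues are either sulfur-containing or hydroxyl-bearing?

Sulfur-containing: C, M. Hydroxyl-bearing: S, T, Y.
Sulfur-containing residues here: C9, C14 (2).
Hydroxyl-bearing residues here: T21 (1).
The two groups share no amino acid, so total = 2 + 1 = 3.

3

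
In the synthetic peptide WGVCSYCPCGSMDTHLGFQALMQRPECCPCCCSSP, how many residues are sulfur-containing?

10

The sulfur-bearing residues are cysteine (–SH) and methionine (–S–CH₃).
Matching residues: C4, C7, C9, M12, M22, C27, C28, C30, C31, C32.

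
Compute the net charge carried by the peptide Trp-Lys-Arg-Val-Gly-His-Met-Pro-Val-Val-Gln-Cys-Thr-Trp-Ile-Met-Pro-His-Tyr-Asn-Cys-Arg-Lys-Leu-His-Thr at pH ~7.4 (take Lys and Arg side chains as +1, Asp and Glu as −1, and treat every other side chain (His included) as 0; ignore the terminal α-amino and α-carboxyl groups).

+4

Positive (K, R): Lys2, Arg3, Arg22, Lys23 → +4.
Negative (D, E): none → −0.
Net charge = (+4) + (−0) = +4.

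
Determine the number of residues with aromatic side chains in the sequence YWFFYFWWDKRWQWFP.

The aromatic amino acids are Phe (F, benzyl), Trp (W, indole), and Tyr (Y, phenol).
Matching residues: Y1, W2, F3, F4, Y5, F6, W7, W8, W12, W14, F15.

11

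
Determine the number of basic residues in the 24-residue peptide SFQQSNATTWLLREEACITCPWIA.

Lysine (K), arginine (R), and histidine (H) have basic, nitrogen-containing side chains.
Matching residues: R13.

1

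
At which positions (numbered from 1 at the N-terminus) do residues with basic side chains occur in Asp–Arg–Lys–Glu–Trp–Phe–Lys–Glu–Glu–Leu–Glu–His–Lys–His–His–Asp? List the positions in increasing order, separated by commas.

Lysine (K), arginine (R), and histidine (H) have basic, nitrogen-containing side chains.
Matching residues: Arg2, Lys3, Lys7, His12, Lys13, His14, His15.

2, 3, 7, 12, 13, 14, 15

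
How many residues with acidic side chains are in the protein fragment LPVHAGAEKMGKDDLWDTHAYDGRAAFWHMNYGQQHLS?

The acidic residues are Asp (D) and Glu (E), whose side chains end in a carboxylate group.
Matching residues: E8, D13, D14, D17, D22.

5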